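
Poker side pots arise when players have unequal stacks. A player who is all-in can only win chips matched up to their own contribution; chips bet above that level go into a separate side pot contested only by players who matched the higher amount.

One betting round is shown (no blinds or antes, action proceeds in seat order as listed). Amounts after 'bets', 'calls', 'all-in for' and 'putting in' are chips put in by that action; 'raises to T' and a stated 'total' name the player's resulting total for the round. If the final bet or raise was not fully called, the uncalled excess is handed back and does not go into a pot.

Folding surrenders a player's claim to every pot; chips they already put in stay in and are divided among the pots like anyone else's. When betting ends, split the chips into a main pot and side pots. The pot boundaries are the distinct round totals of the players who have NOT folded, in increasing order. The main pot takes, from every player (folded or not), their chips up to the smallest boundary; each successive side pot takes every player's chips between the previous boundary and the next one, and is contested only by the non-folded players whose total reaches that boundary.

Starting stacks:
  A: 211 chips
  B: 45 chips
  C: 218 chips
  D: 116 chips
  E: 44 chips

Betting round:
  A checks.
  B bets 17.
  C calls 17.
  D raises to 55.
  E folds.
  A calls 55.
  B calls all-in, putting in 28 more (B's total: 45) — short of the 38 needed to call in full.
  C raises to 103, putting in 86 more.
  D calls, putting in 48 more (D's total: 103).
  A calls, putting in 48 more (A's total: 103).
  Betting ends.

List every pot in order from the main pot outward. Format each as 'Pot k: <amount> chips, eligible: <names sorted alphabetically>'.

Pot 1: 180 chips, eligible: A, B, C, D
Pot 2: 174 chips, eligible: A, C, D

Derivation:
Contributions: A=103, B=45, C=103, D=103
Folded: E
Pot levels (distinct totals of non-folded players): 45, 103
Layer 1-45: 45 each from A, B, C, D = 45*4 = 180 chips; eligible A, B, C, D
Layer 46-103: 58 each from A, C, D = 58*3 = 174 chips; eligible A, C, D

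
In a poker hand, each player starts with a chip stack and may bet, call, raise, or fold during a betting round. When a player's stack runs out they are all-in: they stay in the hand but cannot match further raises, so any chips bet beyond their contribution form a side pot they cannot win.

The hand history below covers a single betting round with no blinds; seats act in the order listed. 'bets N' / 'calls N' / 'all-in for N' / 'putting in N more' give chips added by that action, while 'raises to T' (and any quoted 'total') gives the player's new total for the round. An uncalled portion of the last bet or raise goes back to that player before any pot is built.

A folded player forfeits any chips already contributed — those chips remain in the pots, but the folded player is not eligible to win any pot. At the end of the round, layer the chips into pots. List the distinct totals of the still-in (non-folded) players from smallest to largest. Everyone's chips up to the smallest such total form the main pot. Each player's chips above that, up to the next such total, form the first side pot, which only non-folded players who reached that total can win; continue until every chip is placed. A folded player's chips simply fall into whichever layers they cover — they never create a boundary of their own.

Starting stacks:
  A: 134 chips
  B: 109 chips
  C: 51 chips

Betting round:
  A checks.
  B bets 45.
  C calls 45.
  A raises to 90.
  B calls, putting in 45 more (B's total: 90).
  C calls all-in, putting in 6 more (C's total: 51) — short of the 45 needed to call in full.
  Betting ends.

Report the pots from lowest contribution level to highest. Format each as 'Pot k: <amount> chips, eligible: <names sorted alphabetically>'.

Pot 1: 153 chips, eligible: A, B, C
Pot 2: 78 chips, eligible: A, B

Derivation:
Contributions: A=90, B=90, C=51
Pot levels (distinct totals of non-folded players): 51, 90
Layer 1-51: 51 each from A, B, C = 51*3 = 153 chips; eligible A, B, C
Layer 52-90: 39 each from A, B = 39*2 = 78 chips; eligible A, B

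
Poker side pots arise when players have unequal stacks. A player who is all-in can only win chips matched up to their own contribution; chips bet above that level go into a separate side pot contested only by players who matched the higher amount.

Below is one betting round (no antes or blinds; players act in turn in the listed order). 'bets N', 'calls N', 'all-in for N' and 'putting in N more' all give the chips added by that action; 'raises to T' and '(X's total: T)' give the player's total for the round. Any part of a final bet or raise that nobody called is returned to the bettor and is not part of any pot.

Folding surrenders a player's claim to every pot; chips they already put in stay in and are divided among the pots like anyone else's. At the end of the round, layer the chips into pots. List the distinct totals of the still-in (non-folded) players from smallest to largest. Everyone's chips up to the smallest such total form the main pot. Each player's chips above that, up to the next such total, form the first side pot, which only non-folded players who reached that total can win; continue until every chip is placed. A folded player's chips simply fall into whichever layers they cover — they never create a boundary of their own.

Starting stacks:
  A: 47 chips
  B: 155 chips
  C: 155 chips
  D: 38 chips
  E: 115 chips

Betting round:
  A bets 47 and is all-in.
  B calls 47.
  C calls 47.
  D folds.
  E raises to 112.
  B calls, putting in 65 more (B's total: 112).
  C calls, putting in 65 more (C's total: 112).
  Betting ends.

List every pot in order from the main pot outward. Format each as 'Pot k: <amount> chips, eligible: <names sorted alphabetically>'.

Contributions: A=47, B=112, C=112, E=112
Folded: D
Pot levels (distinct totals of non-folded players): 47, 112
Layer 1-47: 47 each from A, B, C, E = 47*4 = 188 chips; eligible A, B, C, E
Layer 48-112: 65 each from B, C, E = 65*3 = 195 chips; eligible B, C, E

Pot 1: 188 chips, eligible: A, B, C, E
Pot 2: 195 chips, eligible: B, C, E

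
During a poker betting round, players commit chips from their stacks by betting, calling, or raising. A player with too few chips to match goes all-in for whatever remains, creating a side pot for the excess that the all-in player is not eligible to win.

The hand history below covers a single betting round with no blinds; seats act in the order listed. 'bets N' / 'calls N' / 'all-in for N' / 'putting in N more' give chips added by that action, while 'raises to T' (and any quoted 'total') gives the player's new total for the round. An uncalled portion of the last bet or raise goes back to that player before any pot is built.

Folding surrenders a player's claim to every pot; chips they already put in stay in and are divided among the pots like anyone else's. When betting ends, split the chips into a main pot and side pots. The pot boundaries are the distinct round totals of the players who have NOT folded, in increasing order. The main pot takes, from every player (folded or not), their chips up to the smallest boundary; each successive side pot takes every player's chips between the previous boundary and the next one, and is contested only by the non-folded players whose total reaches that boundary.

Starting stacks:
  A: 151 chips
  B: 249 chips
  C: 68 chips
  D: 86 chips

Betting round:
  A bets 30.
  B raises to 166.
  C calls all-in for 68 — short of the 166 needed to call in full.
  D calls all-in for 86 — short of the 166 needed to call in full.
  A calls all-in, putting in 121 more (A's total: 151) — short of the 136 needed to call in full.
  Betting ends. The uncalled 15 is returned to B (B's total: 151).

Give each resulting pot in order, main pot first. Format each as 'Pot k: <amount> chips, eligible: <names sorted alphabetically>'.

Contributions (after 15 returned to B): A=151, B=151, C=68, D=86
Pot levels (distinct totals of non-folded players): 68, 86, 151
Layer 1-68: 68 each from A, B, C, D = 68*4 = 272 chips; eligible A, B, C, D
Layer 69-86: 18 each from A, B, D = 18*3 = 54 chips; eligible A, B, D
Layer 87-151: 65 each from A, B = 65*2 = 130 chips; eligible A, B

Pot 1: 272 chips, eligible: A, B, C, D
Pot 2: 54 chips, eligible: A, B, D
Pot 3: 130 chips, eligible: A, B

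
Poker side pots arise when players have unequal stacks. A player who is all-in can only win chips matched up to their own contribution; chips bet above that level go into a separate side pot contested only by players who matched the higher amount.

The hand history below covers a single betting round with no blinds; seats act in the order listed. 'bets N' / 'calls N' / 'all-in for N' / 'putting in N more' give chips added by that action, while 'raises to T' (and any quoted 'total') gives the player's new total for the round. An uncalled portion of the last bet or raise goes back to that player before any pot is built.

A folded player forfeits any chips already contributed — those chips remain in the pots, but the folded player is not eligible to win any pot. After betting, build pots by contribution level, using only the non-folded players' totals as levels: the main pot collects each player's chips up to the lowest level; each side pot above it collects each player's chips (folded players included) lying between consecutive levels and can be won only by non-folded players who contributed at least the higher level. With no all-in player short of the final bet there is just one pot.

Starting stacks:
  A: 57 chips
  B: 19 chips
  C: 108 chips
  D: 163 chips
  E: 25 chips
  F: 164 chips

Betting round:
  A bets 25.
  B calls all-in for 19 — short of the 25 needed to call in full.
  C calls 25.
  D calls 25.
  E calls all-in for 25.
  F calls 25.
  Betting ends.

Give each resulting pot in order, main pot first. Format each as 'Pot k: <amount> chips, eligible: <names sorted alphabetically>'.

Pot 1: 114 chips, eligible: A, B, C, D, E, F
Pot 2: 30 chips, eligible: A, C, D, E, F

Derivation:
Contributions: A=25, B=19, C=25, D=25, E=25, F=25
Pot levels (distinct totals of non-folded players): 19, 25
Layer 1-19: 19 each from A, B, C, D, E, F = 19*6 = 114 chips; eligible A, B, C, D, E, F
Layer 20-25: 6 each from A, C, D, E, F = 6*5 = 30 chips; eligible A, C, D, E, F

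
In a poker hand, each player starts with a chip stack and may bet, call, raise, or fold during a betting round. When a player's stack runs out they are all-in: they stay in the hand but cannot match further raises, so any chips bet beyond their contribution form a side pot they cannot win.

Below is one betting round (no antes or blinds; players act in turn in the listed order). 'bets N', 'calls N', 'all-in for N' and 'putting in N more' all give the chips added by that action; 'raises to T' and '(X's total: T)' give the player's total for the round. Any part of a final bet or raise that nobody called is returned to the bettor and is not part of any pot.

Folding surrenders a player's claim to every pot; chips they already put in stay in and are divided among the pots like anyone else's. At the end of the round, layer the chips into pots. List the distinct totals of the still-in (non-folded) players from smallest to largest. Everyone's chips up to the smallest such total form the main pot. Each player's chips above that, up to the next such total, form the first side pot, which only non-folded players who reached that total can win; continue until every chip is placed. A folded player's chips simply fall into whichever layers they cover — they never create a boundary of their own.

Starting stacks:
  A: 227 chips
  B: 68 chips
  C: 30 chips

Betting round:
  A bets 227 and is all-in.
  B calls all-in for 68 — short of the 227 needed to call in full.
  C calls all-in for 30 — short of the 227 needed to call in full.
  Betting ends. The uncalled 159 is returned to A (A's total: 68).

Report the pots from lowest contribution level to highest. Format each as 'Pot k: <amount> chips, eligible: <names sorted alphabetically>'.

Contributions (after 159 returned to A): A=68, B=68, C=30
Pot levels (distinct totals of non-folded players): 30, 68
Layer 1-30: 30 each from A, B, C = 30*3 = 90 chips; eligible A, B, C
Layer 31-68: 38 each from A, B = 38*2 = 76 chips; eligible A, B

Pot 1: 90 chips, eligible: A, B, C
Pot 2: 76 chips, eligible: A, B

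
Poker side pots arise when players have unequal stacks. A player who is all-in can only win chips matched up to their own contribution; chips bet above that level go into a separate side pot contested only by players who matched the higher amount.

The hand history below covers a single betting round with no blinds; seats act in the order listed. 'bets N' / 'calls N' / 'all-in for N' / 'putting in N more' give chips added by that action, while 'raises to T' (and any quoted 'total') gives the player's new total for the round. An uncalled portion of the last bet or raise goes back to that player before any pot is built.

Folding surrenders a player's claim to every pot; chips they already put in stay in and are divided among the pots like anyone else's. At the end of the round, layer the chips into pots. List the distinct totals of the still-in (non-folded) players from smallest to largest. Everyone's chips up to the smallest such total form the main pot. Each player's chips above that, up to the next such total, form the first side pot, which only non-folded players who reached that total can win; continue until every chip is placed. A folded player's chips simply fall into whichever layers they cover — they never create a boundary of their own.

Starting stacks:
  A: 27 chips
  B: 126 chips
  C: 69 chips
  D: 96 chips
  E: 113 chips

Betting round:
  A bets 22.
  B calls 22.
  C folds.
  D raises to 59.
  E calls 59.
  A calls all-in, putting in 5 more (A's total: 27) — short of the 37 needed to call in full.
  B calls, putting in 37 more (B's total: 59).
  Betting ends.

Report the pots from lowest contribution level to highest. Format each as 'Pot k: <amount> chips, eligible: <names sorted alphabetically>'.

Pot 1: 108 chips, eligible: A, B, D, E
Pot 2: 96 chips, eligible: B, D, E

Derivation:
Contributions: A=27, B=59, D=59, E=59
Folded: C
Pot levels (distinct totals of non-folded players): 27, 59
Layer 1-27: 27 each from A, B, D, E = 27*4 = 108 chips; eligible A, B, D, E
Layer 28-59: 32 each from B, D, E = 32*3 = 96 chips; eligible B, D, E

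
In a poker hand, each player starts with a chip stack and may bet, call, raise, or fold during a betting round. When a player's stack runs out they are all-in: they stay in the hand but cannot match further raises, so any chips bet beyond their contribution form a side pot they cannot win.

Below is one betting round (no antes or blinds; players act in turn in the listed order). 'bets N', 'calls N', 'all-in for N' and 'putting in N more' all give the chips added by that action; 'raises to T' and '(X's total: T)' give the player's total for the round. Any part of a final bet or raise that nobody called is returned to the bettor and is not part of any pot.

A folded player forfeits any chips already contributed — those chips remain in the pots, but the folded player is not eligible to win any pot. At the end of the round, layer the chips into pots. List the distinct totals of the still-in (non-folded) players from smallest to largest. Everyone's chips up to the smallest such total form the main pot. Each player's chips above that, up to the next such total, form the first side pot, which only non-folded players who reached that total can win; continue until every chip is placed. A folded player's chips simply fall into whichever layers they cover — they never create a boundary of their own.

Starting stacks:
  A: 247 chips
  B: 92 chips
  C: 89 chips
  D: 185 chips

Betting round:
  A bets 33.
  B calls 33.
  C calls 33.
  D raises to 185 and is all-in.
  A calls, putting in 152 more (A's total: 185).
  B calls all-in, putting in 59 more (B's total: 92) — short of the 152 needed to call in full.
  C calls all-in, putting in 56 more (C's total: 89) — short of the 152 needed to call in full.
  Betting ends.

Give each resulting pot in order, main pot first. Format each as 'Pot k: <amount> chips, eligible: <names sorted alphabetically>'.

Contributions: A=185, B=92, C=89, D=185
Pot levels (distinct totals of non-folded players): 89, 92, 185
Layer 1-89: 89 each from A, B, C, D = 89*4 = 356 chips; eligible A, B, C, D
Layer 90-92: 3 each from A, B, D = 3*3 = 9 chips; eligible A, B, D
Layer 93-185: 93 each from A, D = 93*2 = 186 chips; eligible A, D

Pot 1: 356 chips, eligible: A, B, C, D
Pot 2: 9 chips, eligible: A, B, D
Pot 3: 186 chips, eligible: A, D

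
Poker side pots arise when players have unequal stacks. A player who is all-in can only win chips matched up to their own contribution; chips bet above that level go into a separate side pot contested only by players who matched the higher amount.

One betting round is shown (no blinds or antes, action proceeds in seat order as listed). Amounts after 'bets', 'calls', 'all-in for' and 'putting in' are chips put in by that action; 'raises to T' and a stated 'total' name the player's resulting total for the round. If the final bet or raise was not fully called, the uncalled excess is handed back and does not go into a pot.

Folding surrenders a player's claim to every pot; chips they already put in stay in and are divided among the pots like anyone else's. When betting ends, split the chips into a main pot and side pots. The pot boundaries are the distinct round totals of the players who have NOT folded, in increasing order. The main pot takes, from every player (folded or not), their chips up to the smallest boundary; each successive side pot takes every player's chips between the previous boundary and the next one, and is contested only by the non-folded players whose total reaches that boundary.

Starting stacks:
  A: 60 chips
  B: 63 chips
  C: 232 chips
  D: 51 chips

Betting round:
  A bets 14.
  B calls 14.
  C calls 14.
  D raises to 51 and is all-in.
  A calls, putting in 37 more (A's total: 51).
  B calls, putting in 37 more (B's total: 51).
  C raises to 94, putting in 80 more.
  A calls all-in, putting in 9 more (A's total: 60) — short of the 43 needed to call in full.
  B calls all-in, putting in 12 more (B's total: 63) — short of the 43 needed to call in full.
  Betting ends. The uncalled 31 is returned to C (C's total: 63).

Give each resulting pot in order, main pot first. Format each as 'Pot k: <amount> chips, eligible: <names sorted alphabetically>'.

Pot 1: 204 chips, eligible: A, B, C, D
Pot 2: 27 chips, eligible: A, B, C
Pot 3: 6 chips, eligible: B, C

Derivation:
Contributions (after 31 returned to C): A=60, B=63, C=63, D=51
Pot levels (distinct totals of non-folded players): 51, 60, 63
Layer 1-51: 51 each from A, B, C, D = 51*4 = 204 chips; eligible A, B, C, D
Layer 52-60: 9 each from A, B, C = 9*3 = 27 chips; eligible A, B, C
Layer 61-63: 3 each from B, C = 3*2 = 6 chips; eligible B, C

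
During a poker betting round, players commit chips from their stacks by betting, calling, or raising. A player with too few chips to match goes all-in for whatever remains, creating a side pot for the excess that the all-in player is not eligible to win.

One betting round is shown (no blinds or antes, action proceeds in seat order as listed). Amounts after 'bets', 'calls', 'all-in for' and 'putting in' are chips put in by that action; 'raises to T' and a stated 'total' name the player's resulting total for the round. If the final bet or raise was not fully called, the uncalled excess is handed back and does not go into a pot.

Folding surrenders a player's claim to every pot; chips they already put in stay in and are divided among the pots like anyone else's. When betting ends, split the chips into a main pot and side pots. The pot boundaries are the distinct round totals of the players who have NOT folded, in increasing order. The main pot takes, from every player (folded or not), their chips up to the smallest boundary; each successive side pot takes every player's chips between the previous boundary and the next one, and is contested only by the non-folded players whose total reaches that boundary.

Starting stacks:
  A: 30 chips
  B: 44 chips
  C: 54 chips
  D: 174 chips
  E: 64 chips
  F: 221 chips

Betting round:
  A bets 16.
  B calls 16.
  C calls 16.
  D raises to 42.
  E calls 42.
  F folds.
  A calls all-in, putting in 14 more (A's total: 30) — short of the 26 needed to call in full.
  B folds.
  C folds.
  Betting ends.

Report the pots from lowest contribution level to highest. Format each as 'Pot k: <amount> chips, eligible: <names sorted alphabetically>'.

Pot 1: 122 chips, eligible: A, D, E
Pot 2: 24 chips, eligible: D, E

Derivation:
Contributions: A=30, B=16, C=16, D=42, E=42
Folded: B, C, F
Pot levels (distinct totals of non-folded players): 30, 42
Layer 1-30: A 30 + B 16 + C 16 + D 30 + E 30 = 122 chips; eligible A, D, E
Layer 31-42: 12 each from D, E = 12*2 = 24 chips; eligible D, E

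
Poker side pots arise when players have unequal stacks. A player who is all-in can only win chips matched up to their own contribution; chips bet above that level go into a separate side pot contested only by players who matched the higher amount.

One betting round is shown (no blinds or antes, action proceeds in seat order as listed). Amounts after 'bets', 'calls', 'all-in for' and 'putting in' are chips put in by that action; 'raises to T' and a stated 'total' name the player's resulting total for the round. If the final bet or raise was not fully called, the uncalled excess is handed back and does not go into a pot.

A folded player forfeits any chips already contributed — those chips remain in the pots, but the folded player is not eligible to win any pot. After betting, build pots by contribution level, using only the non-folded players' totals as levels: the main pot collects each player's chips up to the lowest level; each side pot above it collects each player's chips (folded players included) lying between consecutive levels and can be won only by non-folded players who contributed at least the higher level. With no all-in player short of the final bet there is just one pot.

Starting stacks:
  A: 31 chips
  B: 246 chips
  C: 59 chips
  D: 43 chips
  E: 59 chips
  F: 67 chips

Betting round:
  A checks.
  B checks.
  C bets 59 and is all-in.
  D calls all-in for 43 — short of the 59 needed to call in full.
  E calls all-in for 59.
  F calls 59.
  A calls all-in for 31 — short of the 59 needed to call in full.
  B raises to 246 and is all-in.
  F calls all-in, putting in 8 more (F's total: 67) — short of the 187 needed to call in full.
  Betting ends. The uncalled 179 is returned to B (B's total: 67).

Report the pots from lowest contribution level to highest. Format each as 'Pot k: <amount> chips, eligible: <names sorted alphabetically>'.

Contributions (after 179 returned to B): A=31, B=67, C=59, D=43, E=59, F=67
Pot levels (distinct totals of non-folded players): 31, 43, 59, 67
Layer 1-31: 31 each from A, B, C, D, E, F = 31*6 = 186 chips; eligible A, B, C, D, E, F
Layer 32-43: 12 each from B, C, D, E, F = 12*5 = 60 chips; eligible B, C, D, E, F
Layer 44-59: 16 each from B, C, E, F = 16*4 = 64 chips; eligible B, C, E, F
Layer 60-67: 8 each from B, F = 8*2 = 16 chips; eligible B, F

Pot 1: 186 chips, eligible: A, B, C, D, E, F
Pot 2: 60 chips, eligible: B, C, D, E, F
Pot 3: 64 chips, eligible: B, C, E, F
Pot 4: 16 chips, eligible: B, F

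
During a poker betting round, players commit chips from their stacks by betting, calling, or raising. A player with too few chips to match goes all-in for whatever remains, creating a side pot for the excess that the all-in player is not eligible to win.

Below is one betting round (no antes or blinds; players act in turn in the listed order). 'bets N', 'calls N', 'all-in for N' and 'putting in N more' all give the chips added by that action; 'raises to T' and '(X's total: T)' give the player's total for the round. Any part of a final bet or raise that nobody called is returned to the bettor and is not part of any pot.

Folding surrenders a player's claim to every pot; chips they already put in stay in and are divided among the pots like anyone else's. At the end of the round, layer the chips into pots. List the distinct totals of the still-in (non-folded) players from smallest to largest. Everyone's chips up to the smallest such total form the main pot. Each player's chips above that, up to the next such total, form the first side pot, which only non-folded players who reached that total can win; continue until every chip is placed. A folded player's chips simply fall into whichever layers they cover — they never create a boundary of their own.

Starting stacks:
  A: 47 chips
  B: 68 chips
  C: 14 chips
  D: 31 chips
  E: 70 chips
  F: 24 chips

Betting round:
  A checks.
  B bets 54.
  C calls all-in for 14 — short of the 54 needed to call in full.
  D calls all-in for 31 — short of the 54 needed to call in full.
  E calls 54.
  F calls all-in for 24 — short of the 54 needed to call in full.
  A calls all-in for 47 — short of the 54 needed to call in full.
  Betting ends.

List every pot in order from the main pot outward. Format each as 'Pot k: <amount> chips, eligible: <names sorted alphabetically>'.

Contributions: A=47, B=54, C=14, D=31, E=54, F=24
Pot levels (distinct totals of non-folded players): 14, 24, 31, 47, 54
Layer 1-14: 14 each from A, B, C, D, E, F = 14*6 = 84 chips; eligible A, B, C, D, E, F
Layer 15-24: 10 each from A, B, D, E, F = 10*5 = 50 chips; eligible A, B, D, E, F
Layer 25-31: 7 each from A, B, D, E = 7*4 = 28 chips; eligible A, B, D, E
Layer 32-47: 16 each from A, B, E = 16*3 = 48 chips; eligible A, B, E
Layer 48-54: 7 each from B, E = 7*2 = 14 chips; eligible B, E

Pot 1: 84 chips, eligible: A, B, C, D, E, F
Pot 2: 50 chips, eligible: A, B, D, E, F
Pot 3: 28 chips, eligible: A, B, D, E
Pot 4: 48 chips, eligible: A, B, E
Pot 5: 14 chips, eligible: B, E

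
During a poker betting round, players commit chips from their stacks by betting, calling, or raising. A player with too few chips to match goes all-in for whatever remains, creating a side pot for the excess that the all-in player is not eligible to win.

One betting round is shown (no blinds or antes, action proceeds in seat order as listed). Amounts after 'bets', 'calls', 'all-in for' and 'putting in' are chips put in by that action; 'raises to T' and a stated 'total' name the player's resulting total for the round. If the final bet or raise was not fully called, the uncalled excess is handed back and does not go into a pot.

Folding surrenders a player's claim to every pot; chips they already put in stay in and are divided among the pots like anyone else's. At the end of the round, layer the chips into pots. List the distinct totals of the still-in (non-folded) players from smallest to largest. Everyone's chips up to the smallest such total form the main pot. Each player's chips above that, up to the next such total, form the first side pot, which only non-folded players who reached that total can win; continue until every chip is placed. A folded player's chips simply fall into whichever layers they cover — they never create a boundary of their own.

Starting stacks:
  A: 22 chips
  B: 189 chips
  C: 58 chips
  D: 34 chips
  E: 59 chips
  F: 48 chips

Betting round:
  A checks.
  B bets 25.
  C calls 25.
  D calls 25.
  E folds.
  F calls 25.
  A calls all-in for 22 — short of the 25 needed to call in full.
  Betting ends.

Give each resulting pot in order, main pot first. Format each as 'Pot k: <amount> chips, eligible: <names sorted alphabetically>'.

Pot 1: 110 chips, eligible: A, B, C, D, F
Pot 2: 12 chips, eligible: B, C, D, F

Derivation:
Contributions: A=22, B=25, C=25, D=25, F=25
Folded: E
Pot levels (distinct totals of non-folded players): 22, 25
Layer 1-22: 22 each from A, B, C, D, F = 22*5 = 110 chips; eligible A, B, C, D, F
Layer 23-25: 3 each from B, C, D, F = 3*4 = 12 chips; eligible B, C, D, F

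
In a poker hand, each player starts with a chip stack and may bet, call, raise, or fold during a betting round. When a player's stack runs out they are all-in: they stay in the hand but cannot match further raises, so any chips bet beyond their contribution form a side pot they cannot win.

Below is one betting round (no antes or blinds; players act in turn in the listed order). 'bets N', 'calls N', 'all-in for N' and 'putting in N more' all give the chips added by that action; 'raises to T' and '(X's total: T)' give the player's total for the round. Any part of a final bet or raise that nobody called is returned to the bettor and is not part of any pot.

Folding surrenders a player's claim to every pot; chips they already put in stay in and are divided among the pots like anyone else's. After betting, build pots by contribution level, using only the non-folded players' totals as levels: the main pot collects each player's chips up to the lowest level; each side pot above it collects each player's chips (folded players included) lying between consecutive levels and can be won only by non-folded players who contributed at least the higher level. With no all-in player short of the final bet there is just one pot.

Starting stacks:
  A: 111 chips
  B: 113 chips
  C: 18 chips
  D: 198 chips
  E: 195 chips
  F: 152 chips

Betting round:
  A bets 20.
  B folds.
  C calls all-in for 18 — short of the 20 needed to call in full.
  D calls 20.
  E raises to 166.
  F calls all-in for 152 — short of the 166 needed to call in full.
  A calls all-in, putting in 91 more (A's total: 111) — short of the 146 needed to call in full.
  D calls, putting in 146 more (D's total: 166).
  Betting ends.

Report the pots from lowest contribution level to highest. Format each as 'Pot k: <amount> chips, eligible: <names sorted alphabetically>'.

Pot 1: 90 chips, eligible: A, C, D, E, F
Pot 2: 372 chips, eligible: A, D, E, F
Pot 3: 123 chips, eligible: D, E, F
Pot 4: 28 chips, eligible: D, E

Derivation:
Contributions: A=111, C=18, D=166, E=166, F=152
Folded: B
Pot levels (distinct totals of non-folded players): 18, 111, 152, 166
Layer 1-18: 18 each from A, C, D, E, F = 18*5 = 90 chips; eligible A, C, D, E, F
Layer 19-111: 93 each from A, D, E, F = 93*4 = 372 chips; eligible A, D, E, F
Layer 112-152: 41 each from D, E, F = 41*3 = 123 chips; eligible D, E, F
Layer 153-166: 14 each from D, E = 14*2 = 28 chips; eligible D, E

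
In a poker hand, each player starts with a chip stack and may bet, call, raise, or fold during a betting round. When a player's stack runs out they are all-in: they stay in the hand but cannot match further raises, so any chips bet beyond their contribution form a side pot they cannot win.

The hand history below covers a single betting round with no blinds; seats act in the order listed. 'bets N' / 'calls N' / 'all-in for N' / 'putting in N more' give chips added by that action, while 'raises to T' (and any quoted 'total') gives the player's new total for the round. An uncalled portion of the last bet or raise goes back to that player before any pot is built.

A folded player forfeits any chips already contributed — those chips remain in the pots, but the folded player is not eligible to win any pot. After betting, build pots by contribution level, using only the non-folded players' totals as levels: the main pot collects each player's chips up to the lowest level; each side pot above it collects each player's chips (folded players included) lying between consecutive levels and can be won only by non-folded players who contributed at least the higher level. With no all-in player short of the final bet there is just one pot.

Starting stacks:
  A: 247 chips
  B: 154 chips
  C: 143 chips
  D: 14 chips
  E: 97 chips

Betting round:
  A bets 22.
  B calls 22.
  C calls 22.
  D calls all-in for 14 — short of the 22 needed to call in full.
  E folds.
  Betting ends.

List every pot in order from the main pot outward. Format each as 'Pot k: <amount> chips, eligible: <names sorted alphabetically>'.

Contributions: A=22, B=22, C=22, D=14
Folded: E
Pot levels (distinct totals of non-folded players): 14, 22
Layer 1-14: 14 each from A, B, C, D = 14*4 = 56 chips; eligible A, B, C, D
Layer 15-22: 8 each from A, B, C = 8*3 = 24 chips; eligible A, B, C

Pot 1: 56 chips, eligible: A, B, C, D
Pot 2: 24 chips, eligible: A, B, C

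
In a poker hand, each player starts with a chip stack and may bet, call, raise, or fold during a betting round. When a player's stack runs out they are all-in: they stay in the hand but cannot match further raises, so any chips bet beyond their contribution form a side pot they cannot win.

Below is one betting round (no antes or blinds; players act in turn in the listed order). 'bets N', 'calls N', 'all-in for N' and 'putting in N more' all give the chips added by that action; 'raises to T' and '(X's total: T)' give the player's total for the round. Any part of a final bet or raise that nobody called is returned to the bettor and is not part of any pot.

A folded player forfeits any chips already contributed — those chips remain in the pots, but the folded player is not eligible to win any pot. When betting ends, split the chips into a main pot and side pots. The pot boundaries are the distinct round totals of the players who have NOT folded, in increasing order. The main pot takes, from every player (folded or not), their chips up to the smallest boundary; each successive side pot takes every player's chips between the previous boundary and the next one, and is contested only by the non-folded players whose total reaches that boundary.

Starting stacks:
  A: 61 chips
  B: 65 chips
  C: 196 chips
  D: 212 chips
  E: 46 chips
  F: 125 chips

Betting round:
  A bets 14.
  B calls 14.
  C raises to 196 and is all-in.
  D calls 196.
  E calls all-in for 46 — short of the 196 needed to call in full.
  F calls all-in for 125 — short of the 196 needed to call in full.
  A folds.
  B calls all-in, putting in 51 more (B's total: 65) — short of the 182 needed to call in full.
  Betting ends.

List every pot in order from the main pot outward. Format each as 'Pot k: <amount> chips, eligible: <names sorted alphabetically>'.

Contributions: A=14, B=65, C=196, D=196, E=46, F=125
Folded: A
Pot levels (distinct totals of non-folded players): 46, 65, 125, 196
Layer 1-46: A 14 + B 46 + C 46 + D 46 + E 46 + F 46 = 244 chips; eligible B, C, D, E, F
Layer 47-65: 19 each from B, C, D, F = 19*4 = 76 chips; eligible B, C, D, F
Layer 66-125: 60 each from C, D, F = 60*3 = 180 chips; eligible C, D, F
Layer 126-196: 71 each from C, D = 71*2 = 142 chips; eligible C, D

Pot 1: 244 chips, eligible: B, C, D, E, F
Pot 2: 76 chips, eligible: B, C, D, F
Pot 3: 180 chips, eligible: C, D, F
Pot 4: 142 chips, eligible: C, D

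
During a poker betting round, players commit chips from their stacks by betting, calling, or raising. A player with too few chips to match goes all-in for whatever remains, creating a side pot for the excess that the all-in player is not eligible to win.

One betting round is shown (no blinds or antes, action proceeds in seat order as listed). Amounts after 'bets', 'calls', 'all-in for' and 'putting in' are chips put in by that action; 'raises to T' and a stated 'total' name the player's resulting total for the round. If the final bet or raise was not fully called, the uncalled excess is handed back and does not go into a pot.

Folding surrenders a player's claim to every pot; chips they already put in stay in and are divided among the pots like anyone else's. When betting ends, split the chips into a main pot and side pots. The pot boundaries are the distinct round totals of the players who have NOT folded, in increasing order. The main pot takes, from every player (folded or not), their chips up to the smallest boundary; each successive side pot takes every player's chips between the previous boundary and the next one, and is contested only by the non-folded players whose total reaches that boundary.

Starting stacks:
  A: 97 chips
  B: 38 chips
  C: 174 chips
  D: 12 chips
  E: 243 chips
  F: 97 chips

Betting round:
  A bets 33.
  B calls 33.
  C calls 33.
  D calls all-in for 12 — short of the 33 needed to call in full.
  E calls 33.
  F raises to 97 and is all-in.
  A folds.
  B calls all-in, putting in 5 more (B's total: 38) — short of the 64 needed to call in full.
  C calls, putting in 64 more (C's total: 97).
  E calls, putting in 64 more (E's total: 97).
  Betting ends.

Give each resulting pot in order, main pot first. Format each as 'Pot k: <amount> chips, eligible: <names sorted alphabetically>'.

Contributions: A=33, B=38, C=97, D=12, E=97, F=97
Folded: A
Pot levels (distinct totals of non-folded players): 12, 38, 97
Layer 1-12: 12 each from A, B, C, D, E, F = 12*6 = 72 chips; eligible B, C, D, E, F
Layer 13-38: A 21 + B 26 + C 26 + E 26 + F 26 = 125 chips; eligible B, C, E, F
Layer 39-97: 59 each from C, E, F = 59*3 = 177 chips; eligible C, E, F

Pot 1: 72 chips, eligible: B, C, D, E, F
Pot 2: 125 chips, eligible: B, C, E, F
Pot 3: 177 chips, eligible: C, E, F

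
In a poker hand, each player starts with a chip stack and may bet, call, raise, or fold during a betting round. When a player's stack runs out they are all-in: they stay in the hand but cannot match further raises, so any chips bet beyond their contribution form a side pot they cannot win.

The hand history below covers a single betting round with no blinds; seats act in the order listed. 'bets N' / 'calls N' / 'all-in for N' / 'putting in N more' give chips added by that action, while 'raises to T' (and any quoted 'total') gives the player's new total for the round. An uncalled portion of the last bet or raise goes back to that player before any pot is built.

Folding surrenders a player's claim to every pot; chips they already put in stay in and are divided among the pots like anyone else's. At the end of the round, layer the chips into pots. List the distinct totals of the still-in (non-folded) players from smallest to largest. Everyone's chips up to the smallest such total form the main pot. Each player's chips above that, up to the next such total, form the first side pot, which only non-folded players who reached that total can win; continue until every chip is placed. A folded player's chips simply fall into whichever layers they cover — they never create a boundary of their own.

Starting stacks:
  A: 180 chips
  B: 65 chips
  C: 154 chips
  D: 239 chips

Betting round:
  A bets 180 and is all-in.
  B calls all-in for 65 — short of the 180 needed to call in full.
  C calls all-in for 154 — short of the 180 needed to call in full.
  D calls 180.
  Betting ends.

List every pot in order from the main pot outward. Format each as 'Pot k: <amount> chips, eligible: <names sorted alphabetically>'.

Pot 1: 260 chips, eligible: A, B, C, D
Pot 2: 267 chips, eligible: A, C, D
Pot 3: 52 chips, eligible: A, D

Derivation:
Contributions: A=180, B=65, C=154, D=180
Pot levels (distinct totals of non-folded players): 65, 154, 180
Layer 1-65: 65 each from A, B, C, D = 65*4 = 260 chips; eligible A, B, C, D
Layer 66-154: 89 each from A, C, D = 89*3 = 267 chips; eligible A, C, D
Layer 155-180: 26 each from A, D = 26*2 = 52 chips; eligible A, D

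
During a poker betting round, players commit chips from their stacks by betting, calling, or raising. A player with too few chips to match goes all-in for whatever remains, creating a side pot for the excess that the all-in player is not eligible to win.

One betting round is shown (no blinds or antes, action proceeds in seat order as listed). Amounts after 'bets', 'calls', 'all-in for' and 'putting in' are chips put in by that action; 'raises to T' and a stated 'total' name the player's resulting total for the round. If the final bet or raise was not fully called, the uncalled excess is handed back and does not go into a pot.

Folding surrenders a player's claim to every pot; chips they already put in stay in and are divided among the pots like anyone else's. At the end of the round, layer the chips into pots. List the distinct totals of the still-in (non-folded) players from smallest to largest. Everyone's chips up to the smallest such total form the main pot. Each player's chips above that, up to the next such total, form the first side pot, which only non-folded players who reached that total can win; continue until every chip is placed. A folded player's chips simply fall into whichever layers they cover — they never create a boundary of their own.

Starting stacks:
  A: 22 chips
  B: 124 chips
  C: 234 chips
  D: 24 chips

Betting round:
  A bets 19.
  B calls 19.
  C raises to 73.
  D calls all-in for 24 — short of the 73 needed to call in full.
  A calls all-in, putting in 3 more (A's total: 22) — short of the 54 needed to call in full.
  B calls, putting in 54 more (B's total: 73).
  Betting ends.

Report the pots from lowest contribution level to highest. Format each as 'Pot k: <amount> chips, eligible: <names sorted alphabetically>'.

Pot 1: 88 chips, eligible: A, B, C, D
Pot 2: 6 chips, eligible: B, C, D
Pot 3: 98 chips, eligible: B, C

Derivation:
Contributions: A=22, B=73, C=73, D=24
Pot levels (distinct totals of non-folded players): 22, 24, 73
Layer 1-22: 22 each from A, B, C, D = 22*4 = 88 chips; eligible A, B, C, D
Layer 23-24: 2 each from B, C, D = 2*3 = 6 chips; eligible B, C, D
Layer 25-73: 49 each from B, C = 49*2 = 98 chips; eligible B, C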